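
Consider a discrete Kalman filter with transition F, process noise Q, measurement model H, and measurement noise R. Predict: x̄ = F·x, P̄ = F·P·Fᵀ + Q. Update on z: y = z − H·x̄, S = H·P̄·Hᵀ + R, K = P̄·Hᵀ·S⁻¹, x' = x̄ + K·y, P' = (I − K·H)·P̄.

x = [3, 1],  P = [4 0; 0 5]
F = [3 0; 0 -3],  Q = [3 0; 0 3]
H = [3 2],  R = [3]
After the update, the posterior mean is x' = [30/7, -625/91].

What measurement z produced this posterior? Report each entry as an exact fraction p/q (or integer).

z = [-1]

x̄ = F·x = [9, -3]
P̄ = F·P·Fᵀ + Q = [39 0; 0 48]
S = H·P̄·Hᵀ + R = [546]
K = P̄·Hᵀ·S⁻¹ = [3/14; 16/91]
x' − x̄ = [-33/7, -352/91] = K·y
y = (KᵀK)⁻¹·Kᵀ·(x' − x̄) = [-22]
z = y + H·x̄ = [-22] + [21] = [-1]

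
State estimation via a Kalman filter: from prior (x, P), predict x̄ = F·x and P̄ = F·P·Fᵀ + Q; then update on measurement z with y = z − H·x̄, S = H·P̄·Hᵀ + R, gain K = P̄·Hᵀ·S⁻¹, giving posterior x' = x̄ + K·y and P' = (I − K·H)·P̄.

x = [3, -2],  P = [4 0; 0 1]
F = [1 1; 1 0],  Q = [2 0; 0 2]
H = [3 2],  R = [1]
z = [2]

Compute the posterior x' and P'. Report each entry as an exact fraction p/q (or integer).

x̄ = F·x = [1, 3]
P̄ = F·P·Fᵀ + Q = [7 4; 4 6]
y = z − H·x̄ = [-7]
S = H·P̄·Hᵀ + R = [136]
K = P̄·Hᵀ·S⁻¹ = [29/136; 3/17]
x' = x̄ + K·y = [-67/136, 30/17]
P' = (I − K·H)·P̄ = [111/136 -19/17; -19/17 30/17]

x' = [-67/136, 30/17]
P' = [111/136 -19/17; -19/17 30/17]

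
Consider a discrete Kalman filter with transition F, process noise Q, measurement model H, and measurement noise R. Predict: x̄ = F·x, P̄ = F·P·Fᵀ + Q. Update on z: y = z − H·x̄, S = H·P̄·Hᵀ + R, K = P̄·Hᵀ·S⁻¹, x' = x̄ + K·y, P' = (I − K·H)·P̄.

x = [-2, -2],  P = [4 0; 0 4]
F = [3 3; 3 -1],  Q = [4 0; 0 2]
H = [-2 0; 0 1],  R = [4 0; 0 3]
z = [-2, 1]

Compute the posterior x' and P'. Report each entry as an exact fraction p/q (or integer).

x̄ = F·x = [-12, -4]
P̄ = F·P·Fᵀ + Q = [76 24; 24 42]
y = z − H·x̄ = [-26, 5]
S = H·P̄·Hᵀ + R = [308 -48; -48 45]
K = P̄·Hᵀ·S⁻¹ = [-158/321 8/963; -4/321 886/963]
x' = x̄ + K·y = [808/963, 890/963]
P' = (I − K·H)·P̄ = [316/321 8/321; 8/321 886/321]

x' = [808/963, 890/963]
P' = [316/321 8/321; 8/321 886/321]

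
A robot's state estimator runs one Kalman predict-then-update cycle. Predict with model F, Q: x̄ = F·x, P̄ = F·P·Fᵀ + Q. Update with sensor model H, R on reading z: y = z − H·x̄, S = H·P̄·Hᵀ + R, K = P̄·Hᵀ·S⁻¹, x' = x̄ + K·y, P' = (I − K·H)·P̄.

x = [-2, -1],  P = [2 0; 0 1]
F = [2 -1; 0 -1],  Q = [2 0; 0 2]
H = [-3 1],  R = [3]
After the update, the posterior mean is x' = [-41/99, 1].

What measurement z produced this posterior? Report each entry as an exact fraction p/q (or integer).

x̄ = F·x = [-3, 1]
P̄ = F·P·Fᵀ + Q = [11 1; 1 3]
S = H·P̄·Hᵀ + R = [99]
K = P̄·Hᵀ·S⁻¹ = [-32/99; 0]
x' − x̄ = [256/99, 0] = K·y
y = (KᵀK)⁻¹·Kᵀ·(x' − x̄) = [-8]
z = y + H·x̄ = [-8] + [10] = [2]

z = [2]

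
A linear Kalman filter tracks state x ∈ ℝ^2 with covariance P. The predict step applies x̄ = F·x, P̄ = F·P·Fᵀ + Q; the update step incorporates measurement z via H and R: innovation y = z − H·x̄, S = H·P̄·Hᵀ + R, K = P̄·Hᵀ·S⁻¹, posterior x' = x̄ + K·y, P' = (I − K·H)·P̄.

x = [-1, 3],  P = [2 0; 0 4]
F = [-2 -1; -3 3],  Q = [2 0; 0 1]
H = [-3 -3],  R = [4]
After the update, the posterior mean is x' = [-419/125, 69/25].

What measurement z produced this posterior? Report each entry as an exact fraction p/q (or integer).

x̄ = F·x = [-1, 12]
P̄ = F·P·Fᵀ + Q = [14 0; 0 55]
S = H·P̄·Hᵀ + R = [625]
K = P̄·Hᵀ·S⁻¹ = [-42/625; -33/125]
x' − x̄ = [-294/125, -231/25] = K·y
y = (KᵀK)⁻¹·Kᵀ·(x' − x̄) = [35]
z = y + H·x̄ = [35] + [-33] = [2]

z = [2]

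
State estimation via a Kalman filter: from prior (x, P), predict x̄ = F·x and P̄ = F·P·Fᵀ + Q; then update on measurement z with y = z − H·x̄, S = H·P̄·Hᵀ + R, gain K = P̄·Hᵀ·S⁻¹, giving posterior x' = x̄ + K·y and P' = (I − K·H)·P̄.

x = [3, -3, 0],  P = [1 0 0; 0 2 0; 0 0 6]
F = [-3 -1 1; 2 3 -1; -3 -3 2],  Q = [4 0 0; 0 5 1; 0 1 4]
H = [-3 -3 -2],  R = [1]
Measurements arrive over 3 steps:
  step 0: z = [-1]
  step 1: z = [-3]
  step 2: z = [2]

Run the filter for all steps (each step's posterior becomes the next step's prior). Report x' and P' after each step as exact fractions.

step 0: x̄ = F·x = [-6, -3, 0]
step 0: P̄ = F·P·Fᵀ + Q = [21 -18 27; -18 33 -35; 27 -35 55]
step 0: y = z − H·x̄ = [-28]
step 0: S = H·P̄·Hᵀ + R = [287]
step 0: K = P̄·Hᵀ·S⁻¹ = [-9/41; 25/287; -86/287]
step 0: x' = x̄ + K·y = [6/41, -223/41, 344/41]
step 0: P' = (I − K·H)·P̄ = [294/41 -513/41 333/41; -513/41 8846/287 -7895/287; 333/41 -7895/287 8389/287]
step 1: x̄ = F·x = [549/41, -1001/41, 1339/41]
step 1: P̄ = F·P·Fᵀ + Q = [17163/287 -3957/41 37242/287; -3957/41 13232/41 -15618/41; 37242/287 -15618/41 134970/287]
step 1: y = z − H·x̄ = [1199/41]
step 1: S = H·P̄·Hᵀ + R = [164660/287]
step 1: K = P̄·Hᵀ·S⁻¹ = [-10719/41165; 23877/164660; -13422/41165]
step 1: x' = x̄ + K·y = [237744/41165, -3321857/164660, 951877/41165]
step 1: P' = (I − K·H)·P̄ = [860373/41165 -3081156/41165 3336534/41165; -3081156/41165 51154553/164660 -14564208/41165; 3336534/41165 -14564208/41165 16848222/41165]
step 2: x̄ = F·x = [4276437/164660, -11871127/164660, 14727659/164660]
step 2: P̄ = F·P·Fᵀ + Q = [112668613/164660 -272231283/164660 342496311/164660; -272231283/164660 690634093/164660 -861680221/164660; 342496311/164660 -861680221/164660 1078679717/164660]
step 2: y = z − H·x̄ = [1750142/41165]
step 2: S = H·P̄·Hᵀ + R = [103559467/41165]
step 2: K = P̄·Hᵀ·S⁻¹ = [-51576153/103559467; 117038003/103559467; -149951926/103559467]
step 2: x' = x̄ + K·y = [1987201995/414237868, -9960769737/414237868, 11549614029/414237868]
step 2: P' = (I − K·H)·P̄ = [24960604319/414237868 -98303091705/414237868 110116883385/414237868; -98303091705/414237868 406416178263/414237868 -462403705843/414237868; 110116883385/414237868 -462403705843/414237868 528730137539/414237868]

step 0: x' = [6/41, -223/41, 344/41], P' = [294/41 -513/41 333/41; -513/41 8846/287 -7895/287; 333/41 -7895/287 8389/287]
step 1: x' = [237744/41165, -3321857/164660, 951877/41165], P' = [860373/41165 -3081156/41165 3336534/41165; -3081156/41165 51154553/164660 -14564208/41165; 3336534/41165 -14564208/41165 16848222/41165]
step 2: x' = [1987201995/414237868, -9960769737/414237868, 11549614029/414237868], P' = [24960604319/414237868 -98303091705/414237868 110116883385/414237868; -98303091705/414237868 406416178263/414237868 -462403705843/414237868; 110116883385/414237868 -462403705843/414237868 528730137539/414237868]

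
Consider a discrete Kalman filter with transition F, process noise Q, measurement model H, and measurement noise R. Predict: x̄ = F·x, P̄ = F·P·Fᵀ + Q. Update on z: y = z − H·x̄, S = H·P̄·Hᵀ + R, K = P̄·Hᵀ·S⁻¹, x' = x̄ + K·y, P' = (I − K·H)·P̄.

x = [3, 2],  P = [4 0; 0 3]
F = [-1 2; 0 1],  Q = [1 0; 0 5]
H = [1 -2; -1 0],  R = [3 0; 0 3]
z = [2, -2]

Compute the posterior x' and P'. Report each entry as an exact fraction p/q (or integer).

x' = [1061/535, 138/535]
P' = [1353/535 654/535; 654/535 672/535]

x̄ = F·x = [1, 2]
P̄ = F·P·Fᵀ + Q = [17 6; 6 8]
y = z − H·x̄ = [5, -1]
S = H·P̄·Hᵀ + R = [28 -5; -5 20]
K = P̄·Hᵀ·S⁻¹ = [3/107 -451/535; -46/107 -218/535]
x' = x̄ + K·y = [1061/535, 138/535]
P' = (I − K·H)·P̄ = [1353/535 654/535; 654/535 672/535]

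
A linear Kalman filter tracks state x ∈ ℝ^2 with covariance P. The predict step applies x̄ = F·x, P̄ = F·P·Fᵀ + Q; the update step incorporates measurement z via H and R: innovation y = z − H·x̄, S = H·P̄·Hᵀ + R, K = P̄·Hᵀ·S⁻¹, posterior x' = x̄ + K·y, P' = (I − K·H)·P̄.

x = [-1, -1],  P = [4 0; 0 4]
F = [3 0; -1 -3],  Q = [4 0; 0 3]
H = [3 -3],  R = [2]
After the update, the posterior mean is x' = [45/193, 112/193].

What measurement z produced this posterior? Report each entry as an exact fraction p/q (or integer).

x̄ = F·x = [-3, 4]
P̄ = F·P·Fᵀ + Q = [40 -12; -12 43]
S = H·P̄·Hᵀ + R = [965]
K = P̄·Hᵀ·S⁻¹ = [156/965; -33/193]
x' − x̄ = [624/193, -660/193] = K·y
y = (KᵀK)⁻¹·Kᵀ·(x' − x̄) = [20]
z = y + H·x̄ = [20] + [-21] = [-1]

z = [-1]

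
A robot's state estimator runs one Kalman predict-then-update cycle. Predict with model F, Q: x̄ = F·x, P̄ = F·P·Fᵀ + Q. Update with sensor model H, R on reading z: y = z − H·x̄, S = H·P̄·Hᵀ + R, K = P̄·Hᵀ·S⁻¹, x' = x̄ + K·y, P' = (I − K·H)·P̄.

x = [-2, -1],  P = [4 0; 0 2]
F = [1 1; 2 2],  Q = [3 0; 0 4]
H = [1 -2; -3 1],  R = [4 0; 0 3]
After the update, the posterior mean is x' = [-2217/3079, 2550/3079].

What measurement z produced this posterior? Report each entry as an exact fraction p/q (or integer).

z = [-3, 3]

x̄ = F·x = [-3, -6]
P̄ = F·P·Fᵀ + Q = [9 12; 12 28]
S = H·P̄·Hᵀ + R = [77 1; 1 40]
K = P̄·Hᵀ·S⁻¹ = [-585/3079 -1140/3079; -1752/3079 -572/3079]
x' − x̄ = [7020/3079, 21024/3079] = K·y
y = (KᵀK)⁻¹·Kᵀ·(x' − x̄) = [-12, 0]
z = y + H·x̄ = [-12, 0] + [9, 3] = [-3, 3]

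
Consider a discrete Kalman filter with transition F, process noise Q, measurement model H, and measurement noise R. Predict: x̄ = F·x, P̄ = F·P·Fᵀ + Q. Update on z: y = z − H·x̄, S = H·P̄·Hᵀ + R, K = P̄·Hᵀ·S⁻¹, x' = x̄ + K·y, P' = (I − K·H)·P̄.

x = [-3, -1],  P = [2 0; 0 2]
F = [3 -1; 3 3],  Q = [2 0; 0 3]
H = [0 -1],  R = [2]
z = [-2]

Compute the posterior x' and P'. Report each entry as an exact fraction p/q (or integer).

x̄ = F·x = [-8, -12]
P̄ = F·P·Fᵀ + Q = [22 12; 12 39]
y = z − H·x̄ = [-14]
S = H·P̄·Hᵀ + R = [41]
K = P̄·Hᵀ·S⁻¹ = [-12/41; -39/41]
x' = x̄ + K·y = [-160/41, 54/41]
P' = (I − K·H)·P̄ = [758/41 24/41; 24/41 78/41]

x' = [-160/41, 54/41]
P' = [758/41 24/41; 24/41 78/41]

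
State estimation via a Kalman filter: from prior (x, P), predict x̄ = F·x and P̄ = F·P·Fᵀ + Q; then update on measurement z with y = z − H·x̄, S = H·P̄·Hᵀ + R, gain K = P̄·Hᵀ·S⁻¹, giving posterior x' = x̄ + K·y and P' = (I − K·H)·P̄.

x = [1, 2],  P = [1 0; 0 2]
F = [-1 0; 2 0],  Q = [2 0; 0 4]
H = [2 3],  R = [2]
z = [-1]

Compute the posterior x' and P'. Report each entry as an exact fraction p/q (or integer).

x' = [-1, 12/31]
P' = [3 -2; -2 48/31]

x̄ = F·x = [-1, 2]
P̄ = F·P·Fᵀ + Q = [3 -2; -2 8]
y = z − H·x̄ = [-5]
S = H·P̄·Hᵀ + R = [62]
K = P̄·Hᵀ·S⁻¹ = [0; 10/31]
x' = x̄ + K·y = [-1, 12/31]
P' = (I − K·H)·P̄ = [3 -2; -2 48/31]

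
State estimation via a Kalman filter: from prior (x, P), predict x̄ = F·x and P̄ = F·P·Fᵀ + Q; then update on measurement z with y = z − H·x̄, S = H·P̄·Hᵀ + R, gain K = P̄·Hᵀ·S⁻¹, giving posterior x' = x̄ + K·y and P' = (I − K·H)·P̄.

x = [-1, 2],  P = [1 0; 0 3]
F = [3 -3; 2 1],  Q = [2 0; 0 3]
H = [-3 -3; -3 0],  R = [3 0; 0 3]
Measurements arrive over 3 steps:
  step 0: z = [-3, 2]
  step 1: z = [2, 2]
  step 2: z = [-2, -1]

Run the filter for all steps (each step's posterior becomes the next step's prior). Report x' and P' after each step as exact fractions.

step 0: x̄ = F·x = [-9, 0]
step 0: P̄ = F·P·Fᵀ + Q = [38 -3; -3 10]
step 0: y = z − H·x̄ = [-30, -25]
step 0: S = H·P̄·Hᵀ + R = [381 315; 315 345]
step 0: K = P̄·Hᵀ·S⁻¹ = [-7/716 -1151/3580; -56/179 279/895]
step 0: x' = x̄ + K·y = [-479/716, 285/179]
step 0: P' = (I − K·H)·P̄ = [1151/3580 -279/895; -279/895 559/895]
step 1: x̄ = F·x = [-4857/716, 91/358]
step 1: P̄ = F·P·Fᵀ + Q = [57731/3580 1773/1790; 1773/1790 3279/895]
step 1: y = z − H·x̄ = [-12593/716, -13139/716]
step 1: S = H·P̄·Hᵀ + R = [712191/3580 551493/3580; 551493/3580 530319/3580]
step 1: K = P̄·Hᵀ·S⁻¹ = [-61277/2282554 -681719/2282554; -320325/1141277 310221/1141277]
step 1: x' = x̄ + K·y = [-948043/1141277, 231245/1141277]
step 1: P' = (I − K·H)·P̄ = [681719/2282554 -310221/1141277; -310221/1141277 630546/1141277]
step 2: x̄ = F·x = [-3537864/1141277, -1664841/1141277]
step 2: P̄ = F·P·Fᵀ + Q = [33218363/2282554 1084182/1141277; 1084182/1141277 4176931/1141277]
step 2: y = z − H·x̄ = [-17890669/1141277, -11754869/1141277]
step 2: S = H·P̄·Hᵀ + R = [420028239/2282554 318480543/2282554; 318480543/2282554 305812929/2282554]
step 2: K = P̄·Hᵀ·S⁻¹ = [-35386727/1315300987 -391763858/1315300987; -33551611/119572817 32397921/119572817]
step 2: x' = x̄ + K·y = [512468961/1315300987, 17837669/119572817]
step 2: P' = (I − K·H)·P̄ = [391763858/1315300987 -32397921/119572817; -32397921/119572817 65949532/119572817]

step 0: x' = [-479/716, 285/179], P' = [1151/3580 -279/895; -279/895 559/895]
step 1: x' = [-948043/1141277, 231245/1141277], P' = [681719/2282554 -310221/1141277; -310221/1141277 630546/1141277]
step 2: x' = [512468961/1315300987, 17837669/119572817], P' = [391763858/1315300987 -32397921/119572817; -32397921/119572817 65949532/119572817]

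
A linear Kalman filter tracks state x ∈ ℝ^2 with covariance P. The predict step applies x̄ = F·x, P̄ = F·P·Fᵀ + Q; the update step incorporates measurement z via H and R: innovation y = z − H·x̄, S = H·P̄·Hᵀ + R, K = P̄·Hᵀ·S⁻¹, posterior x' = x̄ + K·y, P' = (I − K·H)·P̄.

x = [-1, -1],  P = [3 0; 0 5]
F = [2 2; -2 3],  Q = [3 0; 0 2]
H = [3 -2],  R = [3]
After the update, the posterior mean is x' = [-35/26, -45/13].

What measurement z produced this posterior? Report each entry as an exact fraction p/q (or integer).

x̄ = F·x = [-4, -1]
P̄ = F·P·Fᵀ + Q = [35 18; 18 59]
S = H·P̄·Hᵀ + R = [338]
K = P̄·Hᵀ·S⁻¹ = [69/338; -32/169]
x' − x̄ = [69/26, -32/13] = K·y
y = (KᵀK)⁻¹·Kᵀ·(x' − x̄) = [13]
z = y + H·x̄ = [13] + [-10] = [3]

z = [3]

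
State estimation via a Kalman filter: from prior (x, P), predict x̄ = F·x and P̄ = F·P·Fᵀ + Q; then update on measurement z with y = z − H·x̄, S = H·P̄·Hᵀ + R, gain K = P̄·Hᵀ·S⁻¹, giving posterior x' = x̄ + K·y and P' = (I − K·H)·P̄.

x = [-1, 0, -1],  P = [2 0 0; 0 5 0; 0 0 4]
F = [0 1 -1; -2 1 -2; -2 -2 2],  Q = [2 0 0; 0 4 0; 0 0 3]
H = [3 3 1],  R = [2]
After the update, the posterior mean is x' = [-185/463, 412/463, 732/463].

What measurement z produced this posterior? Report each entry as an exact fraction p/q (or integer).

z = [3]

x̄ = F·x = [1, 4, 0]
P̄ = F·P·Fᵀ + Q = [11 13 -18; 13 33 -18; -18 -18 47]
S = H·P̄·Hᵀ + R = [463]
K = P̄·Hᵀ·S⁻¹ = [54/463; 120/463; -61/463]
x' − x̄ = [-648/463, -1440/463, 732/463] = K·y
y = (KᵀK)⁻¹·Kᵀ·(x' − x̄) = [-12]
z = y + H·x̄ = [-12] + [15] = [3]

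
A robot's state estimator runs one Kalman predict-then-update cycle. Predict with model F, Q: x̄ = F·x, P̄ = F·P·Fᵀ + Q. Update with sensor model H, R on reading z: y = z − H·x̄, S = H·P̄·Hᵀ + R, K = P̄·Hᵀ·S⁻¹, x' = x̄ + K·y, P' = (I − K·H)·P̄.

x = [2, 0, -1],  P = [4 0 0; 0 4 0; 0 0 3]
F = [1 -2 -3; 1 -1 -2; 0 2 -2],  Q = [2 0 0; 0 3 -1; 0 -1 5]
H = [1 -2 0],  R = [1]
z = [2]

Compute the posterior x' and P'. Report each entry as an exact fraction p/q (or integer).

x' = [5/2, 4/11, 12/11]
P' = [87/2 22 0; 22 125/11 1/11; 0 1/11 355/11]

x̄ = F·x = [5, 4, 2]
P̄ = F·P·Fᵀ + Q = [49 30 2; 30 23 3; 2 3 33]
y = z − H·x̄ = [5]
S = H·P̄·Hᵀ + R = [22]
K = P̄·Hᵀ·S⁻¹ = [-1/2; -8/11; -2/11]
x' = x̄ + K·y = [5/2, 4/11, 12/11]
P' = (I − K·H)·P̄ = [87/2 22 0; 22 125/11 1/11; 0 1/11 355/11]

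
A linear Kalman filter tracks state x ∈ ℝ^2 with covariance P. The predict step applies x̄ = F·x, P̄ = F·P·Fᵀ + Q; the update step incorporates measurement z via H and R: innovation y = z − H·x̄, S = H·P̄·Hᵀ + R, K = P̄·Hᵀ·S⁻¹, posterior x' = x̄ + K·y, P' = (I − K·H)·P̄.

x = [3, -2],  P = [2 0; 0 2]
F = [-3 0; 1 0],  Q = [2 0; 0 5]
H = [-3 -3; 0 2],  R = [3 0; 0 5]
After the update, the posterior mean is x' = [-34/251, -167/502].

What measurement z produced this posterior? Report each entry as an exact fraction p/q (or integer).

z = [1, -2]

x̄ = F·x = [-9, 3]
P̄ = F·P·Fᵀ + Q = [20 -6; -6 7]
S = H·P̄·Hᵀ + R = [138 -6; -6 33]
K = P̄·Hᵀ·S⁻¹ = [-81/251 -106/251; -5/1506 319/753]
x' − x̄ = [2225/251, -1673/502] = K·y
y = (KᵀK)⁻¹·Kᵀ·(x' − x̄) = [-17, -8]
z = y + H·x̄ = [-17, -8] + [18, 6] = [1, -2]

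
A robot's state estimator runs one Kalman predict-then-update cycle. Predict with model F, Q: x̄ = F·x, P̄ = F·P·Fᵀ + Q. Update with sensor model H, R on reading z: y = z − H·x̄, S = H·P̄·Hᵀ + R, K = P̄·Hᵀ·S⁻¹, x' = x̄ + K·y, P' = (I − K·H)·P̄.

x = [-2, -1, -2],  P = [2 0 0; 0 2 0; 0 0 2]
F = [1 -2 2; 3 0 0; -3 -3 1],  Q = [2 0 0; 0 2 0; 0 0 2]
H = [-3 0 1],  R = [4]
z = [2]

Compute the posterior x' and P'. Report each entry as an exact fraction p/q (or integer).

x' = [97/82, -93/41, 489/82]
P' = [195/41 -204/41 535/41; -204/41 496/41 -648/41; 535/41 -648/41 1615/41]

x̄ = F·x = [-4, -6, 7]
P̄ = F·P·Fᵀ + Q = [20 6 10; 6 20 -18; 10 -18 40]
y = z − H·x̄ = [-17]
S = H·P̄·Hᵀ + R = [164]
K = P̄·Hᵀ·S⁻¹ = [-25/82; -9/41; 5/82]
x' = x̄ + K·y = [97/82, -93/41, 489/82]
P' = (I − K·H)·P̄ = [195/41 -204/41 535/41; -204/41 496/41 -648/41; 535/41 -648/41 1615/41]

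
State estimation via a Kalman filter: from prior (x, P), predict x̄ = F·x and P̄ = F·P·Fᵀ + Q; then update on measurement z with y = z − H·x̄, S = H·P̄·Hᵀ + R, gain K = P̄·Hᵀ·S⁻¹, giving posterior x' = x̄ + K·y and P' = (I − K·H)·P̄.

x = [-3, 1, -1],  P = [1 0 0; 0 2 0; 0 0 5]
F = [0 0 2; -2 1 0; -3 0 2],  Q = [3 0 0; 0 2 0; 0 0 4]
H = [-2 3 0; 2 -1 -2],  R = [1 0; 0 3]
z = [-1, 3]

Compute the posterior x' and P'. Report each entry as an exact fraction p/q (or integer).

x' = [2206/1239, 3235/3717, 799/3717]
P' = [8977/1239 1944/413 6448/1239; 1944/413 11768/3717 12398/3717; 6448/1239 12398/3717 16577/3717]

x̄ = F·x = [-2, 7, 7]
P̄ = F·P·Fᵀ + Q = [23 0 20; 0 8 6; 20 6 33]
y = z − H·x̄ = [-26, 28]
S = H·P̄·Hᵀ + R = [165 -72; -72 99]
K = P̄·Hᵀ·S⁻¹ = [-458/1239 -86/413; 104/1239 -524/3717; -166/413 -2288/3717]
x' = x̄ + K·y = [2206/1239, 3235/3717, 799/3717]
P' = (I − K·H)·P̄ = [8977/1239 1944/413 6448/1239; 1944/413 11768/3717 12398/3717; 6448/1239 12398/3717 16577/3717]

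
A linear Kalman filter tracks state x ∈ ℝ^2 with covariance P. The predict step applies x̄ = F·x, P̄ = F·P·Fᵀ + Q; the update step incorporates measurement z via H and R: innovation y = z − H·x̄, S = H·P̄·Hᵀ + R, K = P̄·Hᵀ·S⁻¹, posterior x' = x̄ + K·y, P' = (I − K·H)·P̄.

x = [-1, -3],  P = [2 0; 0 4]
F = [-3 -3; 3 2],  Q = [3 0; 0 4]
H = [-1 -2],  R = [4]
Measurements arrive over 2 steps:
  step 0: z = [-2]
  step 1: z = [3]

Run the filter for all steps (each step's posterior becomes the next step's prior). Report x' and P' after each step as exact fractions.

step 0: x̄ = F·x = [12, -9]
step 0: P̄ = F·P·Fᵀ + Q = [57 -42; -42 38]
step 0: y = z − H·x̄ = [-8]
step 0: S = H·P̄·Hᵀ + R = [45]
step 0: K = P̄·Hᵀ·S⁻¹ = [3/5; -34/45]
step 0: x' = x̄ + K·y = [36/5, -133/45]
step 0: P' = (I − K·H)·P̄ = [204/5 -108/5; -108/5 554/45]
step 1: x̄ = F·x = [-191/15, 706/45]
step 1: P̄ = F·P·Fᵀ + Q = [461/5 -1756/15; -1756/15 7256/45]
step 1: y = z − H·x̄ = [974/45]
step 1: S = H·P̄·Hᵀ + R = [12281/45]
step 1: K = P̄·Hᵀ·S⁻¹ = [6387/12281; -9244/12281]
step 1: x' = x̄ + K·y = [-18135/12281, -7406/12281]
step 1: P' = (I − K·H)·P̄ = [225780/12281 -125664/12281; -125664/12281 81320/12281]

step 0: x' = [36/5, -133/45], P' = [204/5 -108/5; -108/5 554/45]
step 1: x' = [-18135/12281, -7406/12281], P' = [225780/12281 -125664/12281; -125664/12281 81320/12281]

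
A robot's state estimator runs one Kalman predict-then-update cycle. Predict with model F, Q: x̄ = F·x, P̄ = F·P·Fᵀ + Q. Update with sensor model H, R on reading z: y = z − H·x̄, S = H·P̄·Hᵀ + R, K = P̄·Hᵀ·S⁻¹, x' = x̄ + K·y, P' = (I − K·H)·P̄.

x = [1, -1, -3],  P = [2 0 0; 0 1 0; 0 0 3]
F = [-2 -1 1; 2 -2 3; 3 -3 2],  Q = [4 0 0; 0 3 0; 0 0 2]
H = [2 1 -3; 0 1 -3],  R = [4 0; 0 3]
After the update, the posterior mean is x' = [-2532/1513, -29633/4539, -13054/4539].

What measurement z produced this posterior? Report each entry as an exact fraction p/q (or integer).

x̄ = F·x = [-4, -5, 0]
P̄ = F·P·Fᵀ + Q = [16 3 -3; 3 42 36; -3 36 41]
S = H·P̄·Hᵀ + R = [311 219; 219 198]
K = P̄·Hᵀ·S⁻¹ = [676/1513 -656/1513; 286/1513 -2462/4539; 71/1513 -2230/4539]
x' − x̄ = [3520/1513, -6938/4539, -13054/4539] = K·y
y = (KᵀK)⁻¹·Kᵀ·(x' − x̄) = [12, 7]
z = y + H·x̄ = [12, 7] + [-13, -5] = [-1, 2]

z = [-1, 2]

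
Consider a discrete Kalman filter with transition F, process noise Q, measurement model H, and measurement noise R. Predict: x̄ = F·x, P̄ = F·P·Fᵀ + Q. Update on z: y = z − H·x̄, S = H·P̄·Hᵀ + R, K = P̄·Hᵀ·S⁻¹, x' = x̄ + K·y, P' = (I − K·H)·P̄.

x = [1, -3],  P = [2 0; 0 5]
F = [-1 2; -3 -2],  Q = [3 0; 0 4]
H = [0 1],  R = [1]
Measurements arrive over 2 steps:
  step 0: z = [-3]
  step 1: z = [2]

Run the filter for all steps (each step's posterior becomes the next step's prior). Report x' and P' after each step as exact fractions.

step 0: x̄ = F·x = [-7, 3]
step 0: P̄ = F·P·Fᵀ + Q = [25 -14; -14 42]
step 0: y = z − H·x̄ = [-6]
step 0: S = H·P̄·Hᵀ + R = [43]
step 0: K = P̄·Hᵀ·S⁻¹ = [-14/43; 42/43]
step 0: x' = x̄ + K·y = [-217/43, -123/43]
step 0: P' = (I − K·H)·P̄ = [879/43 -14/43; -14/43 42/43]
step 1: x̄ = F·x = [-29/43, 897/43]
step 1: P̄ = F·P·Fᵀ + Q = [1232/43 2525/43; 2525/43 8083/43]
step 1: y = z − H·x̄ = [-811/43]
step 1: S = H·P̄·Hᵀ + R = [8126/43]
step 1: K = P̄·Hᵀ·S⁻¹ = [2525/8126; 8083/8126]
step 1: x' = x̄ + K·y = [-53103/8126, 17063/8126]
step 1: P' = (I − K·H)·P̄ = [84549/8126 2525/8126; 2525/8126 8083/8126]

step 0: x' = [-217/43, -123/43], P' = [879/43 -14/43; -14/43 42/43]
step 1: x' = [-53103/8126, 17063/8126], P' = [84549/8126 2525/8126; 2525/8126 8083/8126]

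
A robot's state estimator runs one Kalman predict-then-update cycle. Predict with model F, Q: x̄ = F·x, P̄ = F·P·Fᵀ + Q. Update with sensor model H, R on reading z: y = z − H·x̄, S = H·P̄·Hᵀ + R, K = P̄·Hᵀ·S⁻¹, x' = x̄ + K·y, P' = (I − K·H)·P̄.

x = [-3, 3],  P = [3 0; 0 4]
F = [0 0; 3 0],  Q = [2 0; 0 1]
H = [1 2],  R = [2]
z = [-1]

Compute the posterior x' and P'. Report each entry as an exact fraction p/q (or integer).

x̄ = F·x = [0, -9]
P̄ = F·P·Fᵀ + Q = [2 0; 0 28]
y = z − H·x̄ = [17]
S = H·P̄·Hᵀ + R = [116]
K = P̄·Hᵀ·S⁻¹ = [1/58; 14/29]
x' = x̄ + K·y = [17/58, -23/29]
P' = (I − K·H)·P̄ = [57/29 -28/29; -28/29 28/29]

x' = [17/58, -23/29]
P' = [57/29 -28/29; -28/29 28/29]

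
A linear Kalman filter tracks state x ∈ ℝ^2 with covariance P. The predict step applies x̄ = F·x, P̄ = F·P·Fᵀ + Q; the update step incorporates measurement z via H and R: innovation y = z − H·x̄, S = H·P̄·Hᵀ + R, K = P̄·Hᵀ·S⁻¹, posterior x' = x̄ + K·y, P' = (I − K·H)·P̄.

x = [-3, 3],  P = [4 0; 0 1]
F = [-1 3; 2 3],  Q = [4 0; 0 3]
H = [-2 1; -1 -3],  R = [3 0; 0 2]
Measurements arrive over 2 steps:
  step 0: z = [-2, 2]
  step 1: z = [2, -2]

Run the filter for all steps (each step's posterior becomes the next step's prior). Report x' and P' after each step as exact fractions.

step 0: x̄ = F·x = [12, 3]
step 0: P̄ = F·P·Fᵀ + Q = [17 1; 1 28]
step 0: y = z − H·x̄ = [19, 23]
step 0: S = H·P̄·Hᵀ + R = [95 -45; -45 277]
step 0: K = P̄·Hᵀ·S⁻¹ = [-10041/24290 -677/4858; 3377/24290 -1381/4858]
step 0: x' = x̄ + K·y = [11423/12145, -10891/12145]
step 0: P' = (I − K·H)·P̄ = [13877/24290 -2369/24290; -2369/24290 5393/24290]
step 1: x̄ = F·x = [-44096/12145, -9827/12145]
step 1: P̄ = F·P·Fᵀ + Q = [86894/12145 6838/12145; 6838/12145 148487/24290]
step 1: y = z − H·x̄ = [-1545/347, -13981/1735]
step 1: S = H·P̄·Hᵀ + R = [24623/694 -843/694; -843/694 234401/3470]
step 1: K = P̄·Hᵀ·S⁻¹ = [-3259446/8311387 -1146746/8311387; 1089292/8311387 -2306137/8311387]
step 1: x' = x̄ + K·y = [-6423696/8311387, 7008254/8311387]
step 1: P' = (I − K·H)·P̄ = [4518358/8311387 -105946/1187341; -105946/1187341 1784632/8311387]

step 0: x' = [11423/12145, -10891/12145], P' = [13877/24290 -2369/24290; -2369/24290 5393/24290]
step 1: x' = [-6423696/8311387, 7008254/8311387], P' = [4518358/8311387 -105946/1187341; -105946/1187341 1784632/8311387]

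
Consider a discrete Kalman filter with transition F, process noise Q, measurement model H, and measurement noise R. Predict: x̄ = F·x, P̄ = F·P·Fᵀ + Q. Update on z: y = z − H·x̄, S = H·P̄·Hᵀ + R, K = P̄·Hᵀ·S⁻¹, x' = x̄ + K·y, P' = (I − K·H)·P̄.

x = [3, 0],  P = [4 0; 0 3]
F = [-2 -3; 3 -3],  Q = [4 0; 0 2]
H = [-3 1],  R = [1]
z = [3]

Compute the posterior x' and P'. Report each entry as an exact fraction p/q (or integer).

x̄ = F·x = [-6, 9]
P̄ = F·P·Fᵀ + Q = [47 3; 3 65]
y = z − H·x̄ = [-24]
S = H·P̄·Hᵀ + R = [471]
K = P̄·Hᵀ·S⁻¹ = [-46/157; 56/471]
x' = x̄ + K·y = [162/157, 965/157]
P' = (I − K·H)·P̄ = [1031/157 3047/157; 3047/157 27479/471]

x' = [162/157, 965/157]
P' = [1031/157 3047/157; 3047/157 27479/471]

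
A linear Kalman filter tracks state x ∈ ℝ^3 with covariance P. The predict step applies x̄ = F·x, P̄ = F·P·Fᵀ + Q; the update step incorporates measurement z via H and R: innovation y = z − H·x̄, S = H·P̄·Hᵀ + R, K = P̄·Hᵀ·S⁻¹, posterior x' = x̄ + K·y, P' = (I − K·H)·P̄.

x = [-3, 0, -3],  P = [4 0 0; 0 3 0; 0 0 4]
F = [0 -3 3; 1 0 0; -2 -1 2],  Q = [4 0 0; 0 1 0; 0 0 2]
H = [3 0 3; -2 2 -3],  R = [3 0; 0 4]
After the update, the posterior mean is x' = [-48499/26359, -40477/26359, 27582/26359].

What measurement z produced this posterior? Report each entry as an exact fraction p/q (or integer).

z = [-2, -2]

x̄ = F·x = [-9, -3, 0]
P̄ = F·P·Fᵀ + Q = [67 0 33; 0 5 -8; 33 -8 37]
S = H·P̄·Hᵀ + R = [1533 -1278; -1278 1117]
K = P̄·Hᵀ·S⁻¹ = [12442/26359 8737/26359; 5548/26359 7150/26359; -4028/26359 -9163/26359]
x' − x̄ = [188732/26359, 38600/26359, 27582/26359] = K·y
y = (KᵀK)⁻¹·Kᵀ·(x' − x̄) = [25, -14]
z = y + H·x̄ = [25, -14] + [-27, 12] = [-2, -2]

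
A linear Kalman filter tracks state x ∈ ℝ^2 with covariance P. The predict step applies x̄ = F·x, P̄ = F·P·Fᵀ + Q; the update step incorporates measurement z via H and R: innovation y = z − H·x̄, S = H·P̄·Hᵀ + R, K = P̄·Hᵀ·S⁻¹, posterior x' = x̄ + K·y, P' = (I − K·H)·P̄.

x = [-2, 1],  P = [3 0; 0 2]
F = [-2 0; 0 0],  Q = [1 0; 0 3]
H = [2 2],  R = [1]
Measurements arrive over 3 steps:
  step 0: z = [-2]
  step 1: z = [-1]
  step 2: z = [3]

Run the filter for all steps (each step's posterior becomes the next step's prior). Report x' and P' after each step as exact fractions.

step 0: x' = [0, -12/13], P' = [13/5 -12/5; -12/5 159/65]
step 1: x' = [-114/293, -30/293], P' = [741/293 -684/293; -684/293 699/293]
step 2: x' = [22506/16837, 2538/16837], P' = [42341/16837 -39084/16837; -39084/16837 39963/16837]

step 0: x̄ = F·x = [4, 0]
step 0: P̄ = F·P·Fᵀ + Q = [13 0; 0 3]
step 0: y = z − H·x̄ = [-10]
step 0: S = H·P̄·Hᵀ + R = [65]
step 0: K = P̄·Hᵀ·S⁻¹ = [2/5; 6/65]
step 0: x' = x̄ + K·y = [0, -12/13]
step 0: P' = (I − K·H)·P̄ = [13/5 -12/5; -12/5 159/65]
step 1: x̄ = F·x = [0, 0]
step 1: P̄ = F·P·Fᵀ + Q = [57/5 0; 0 3]
step 1: y = z − H·x̄ = [-1]
step 1: S = H·P̄·Hᵀ + R = [293/5]
step 1: K = P̄·Hᵀ·S⁻¹ = [114/293; 30/293]
step 1: x' = x̄ + K·y = [-114/293, -30/293]
step 1: P' = (I − K·H)·P̄ = [741/293 -684/293; -684/293 699/293]
step 2: x̄ = F·x = [228/293, 0]
step 2: P̄ = F·P·Fᵀ + Q = [3257/293 0; 0 3]
step 2: y = z − H·x̄ = [423/293]
step 2: S = H·P̄·Hᵀ + R = [16837/293]
step 2: K = P̄·Hᵀ·S⁻¹ = [6514/16837; 1758/16837]
step 2: x' = x̄ + K·y = [22506/16837, 2538/16837]
step 2: P' = (I − K·H)·P̄ = [42341/16837 -39084/16837; -39084/16837 39963/16837]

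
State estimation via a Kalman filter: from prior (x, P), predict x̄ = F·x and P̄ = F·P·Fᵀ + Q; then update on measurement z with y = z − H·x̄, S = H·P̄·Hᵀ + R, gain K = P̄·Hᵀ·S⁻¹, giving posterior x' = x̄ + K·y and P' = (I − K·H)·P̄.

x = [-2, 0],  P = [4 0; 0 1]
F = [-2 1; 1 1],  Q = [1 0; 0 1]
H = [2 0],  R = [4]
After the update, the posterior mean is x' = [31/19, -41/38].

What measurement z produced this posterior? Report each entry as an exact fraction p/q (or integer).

z = [3]

x̄ = F·x = [4, -2]
P̄ = F·P·Fᵀ + Q = [18 -7; -7 6]
S = H·P̄·Hᵀ + R = [76]
K = P̄·Hᵀ·S⁻¹ = [9/19; -7/38]
x' − x̄ = [-45/19, 35/38] = K·y
y = (KᵀK)⁻¹·Kᵀ·(x' − x̄) = [-5]
z = y + H·x̄ = [-5] + [8] = [3]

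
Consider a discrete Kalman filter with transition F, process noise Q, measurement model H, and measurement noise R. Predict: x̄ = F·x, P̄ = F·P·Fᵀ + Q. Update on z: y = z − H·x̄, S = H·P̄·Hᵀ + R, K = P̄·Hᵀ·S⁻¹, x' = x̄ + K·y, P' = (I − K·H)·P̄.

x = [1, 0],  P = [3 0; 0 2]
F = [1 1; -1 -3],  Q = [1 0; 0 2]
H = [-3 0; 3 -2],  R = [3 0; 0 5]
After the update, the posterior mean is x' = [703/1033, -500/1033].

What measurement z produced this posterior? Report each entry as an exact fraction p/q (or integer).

z = [-2, 3]

x̄ = F·x = [1, -1]
P̄ = F·P·Fᵀ + Q = [6 -9; -9 23]
S = H·P̄·Hᵀ + R = [57 -108; -108 259]
K = P̄·Hᵀ·S⁻¹ = [-258/1033 36/1033; -297/1033 -415/1033]
x' − x̄ = [-330/1033, 533/1033] = K·y
y = (KᵀK)⁻¹·Kᵀ·(x' − x̄) = [1, -2]
z = y + H·x̄ = [1, -2] + [-3, 5] = [-2, 3]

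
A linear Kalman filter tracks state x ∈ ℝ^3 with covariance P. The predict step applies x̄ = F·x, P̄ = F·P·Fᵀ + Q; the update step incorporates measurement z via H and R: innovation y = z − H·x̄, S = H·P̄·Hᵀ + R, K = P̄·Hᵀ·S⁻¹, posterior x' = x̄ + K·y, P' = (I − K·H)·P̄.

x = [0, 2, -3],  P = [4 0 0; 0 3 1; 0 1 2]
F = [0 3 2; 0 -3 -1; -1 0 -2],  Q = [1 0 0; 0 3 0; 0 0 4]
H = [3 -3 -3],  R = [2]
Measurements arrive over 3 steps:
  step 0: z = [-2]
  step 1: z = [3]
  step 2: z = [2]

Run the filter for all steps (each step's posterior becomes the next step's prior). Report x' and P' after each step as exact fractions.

step 0: x̄ = F·x = [0, -3, 6]
step 0: P̄ = F·P·Fᵀ + Q = [48 -40 -14; -40 38 10; -14 10 16]
step 0: y = z − H·x̄ = [7]
step 0: S = H·P̄·Hᵀ + R = [2072]
step 0: K = P̄·Hᵀ·S⁻¹ = [153/1036; -33/259; -15/259]
step 0: x' = x̄ + K·y = [153/148, -144/37, 207/37]
step 0: P' = (I − K·H)·P̄ = [1455/518 -262/259 964/259; -262/259 1130/259 -1370/259; 964/259 -1370/259 2344/259]
step 1: x̄ = F·x = [-18/37, 225/37, -1809/148]
step 1: P̄ = F·P·Fᵀ + Q = [3365/259 -2528/259 -2298/259; -2528/259 5071/259 -3354/259; -2298/259 -3354/259 29991/518]
step 1: y = z − H·x̄ = [-2067/148]
step 1: S = H·P̄·Hᵀ + R = [475795/518]
step 1: K = P̄·Hᵀ·S⁻¹ = [49146/475795; -5094/95159; -83637/475795]
step 1: x' = x̄ + K·y = [-1835703/951590, 1299627/190318, -4647537/475795]
step 1: P' = (I − K·H)·P̄ = [1518863/475795 -445510/95159 3713649/475795; -445510/95159 1612661/95159 -2054775/95159; 3713649/475795 -2054775/95159 14043282/475795]
step 2: x̄ = F·x = [904257/951590, -10199331/951590, 20425851/951590]
step 2: P̄ = F·P·Fᵀ + Q = [5932168/475795 -8191434/475795 4725474/475795; -8191434/475795 26397162/475795 -36525687/475795; 4725474/475795 -36525687/475795 74449767/475795]
step 2: y = z − H·x̄ = [29869969/951590]
step 2: S = H·P̄·Hᵀ + R = [366888377/475795]
step 2: K = P̄·Hᵀ·S⁻¹ = [28194384/366888377; 5811273/366888377; -99595818/366888377]
step 2: x' = x̄ + K·y = [2467295283/733776754, -3749969475/366888377, 9497963043/733776754]
step 2: P' = (I − K·H)·P̄ = [2903603864/366888377 -6660824910/366888377 9545632518/366888377; -6660824910/366888377 20284032051/366888377 -26948731143/366888377; 9545632518/366888377 -26948731143/366888377 36560760873/366888377]

step 0: x' = [153/148, -144/37, 207/37], P' = [1455/518 -262/259 964/259; -262/259 1130/259 -1370/259; 964/259 -1370/259 2344/259]
step 1: x' = [-1835703/951590, 1299627/190318, -4647537/475795], P' = [1518863/475795 -445510/95159 3713649/475795; -445510/95159 1612661/95159 -2054775/95159; 3713649/475795 -2054775/95159 14043282/475795]
step 2: x' = [2467295283/733776754, -3749969475/366888377, 9497963043/733776754], P' = [2903603864/366888377 -6660824910/366888377 9545632518/366888377; -6660824910/366888377 20284032051/366888377 -26948731143/366888377; 9545632518/366888377 -26948731143/366888377 36560760873/366888377]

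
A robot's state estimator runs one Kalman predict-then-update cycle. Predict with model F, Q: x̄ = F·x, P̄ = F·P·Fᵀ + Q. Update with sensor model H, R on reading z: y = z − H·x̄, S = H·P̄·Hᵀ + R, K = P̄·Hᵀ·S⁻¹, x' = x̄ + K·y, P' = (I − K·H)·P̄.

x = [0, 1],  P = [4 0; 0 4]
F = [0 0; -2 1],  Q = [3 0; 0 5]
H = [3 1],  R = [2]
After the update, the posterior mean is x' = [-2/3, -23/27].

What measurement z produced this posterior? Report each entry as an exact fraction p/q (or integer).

z = [-3]

x̄ = F·x = [0, 1]
P̄ = F·P·Fᵀ + Q = [3 0; 0 25]
S = H·P̄·Hᵀ + R = [54]
K = P̄·Hᵀ·S⁻¹ = [1/6; 25/54]
x' − x̄ = [-2/3, -50/27] = K·y
y = (KᵀK)⁻¹·Kᵀ·(x' − x̄) = [-4]
z = y + H·x̄ = [-4] + [1] = [-3]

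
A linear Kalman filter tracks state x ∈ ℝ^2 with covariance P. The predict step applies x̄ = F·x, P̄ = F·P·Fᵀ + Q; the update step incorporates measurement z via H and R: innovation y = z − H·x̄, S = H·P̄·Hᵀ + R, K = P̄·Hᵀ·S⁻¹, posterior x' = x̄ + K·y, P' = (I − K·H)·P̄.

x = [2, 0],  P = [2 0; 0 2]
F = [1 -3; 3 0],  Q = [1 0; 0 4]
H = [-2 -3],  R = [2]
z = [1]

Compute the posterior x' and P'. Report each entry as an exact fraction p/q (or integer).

x̄ = F·x = [2, 6]
P̄ = F·P·Fᵀ + Q = [21 6; 6 22]
y = z − H·x̄ = [23]
S = H·P̄·Hᵀ + R = [356]
K = P̄·Hᵀ·S⁻¹ = [-15/89; -39/178]
x' = x̄ + K·y = [-167/89, 171/178]
P' = (I − K·H)·P̄ = [969/89 -636/89; -636/89 437/89]

x' = [-167/89, 171/178]
P' = [969/89 -636/89; -636/89 437/89]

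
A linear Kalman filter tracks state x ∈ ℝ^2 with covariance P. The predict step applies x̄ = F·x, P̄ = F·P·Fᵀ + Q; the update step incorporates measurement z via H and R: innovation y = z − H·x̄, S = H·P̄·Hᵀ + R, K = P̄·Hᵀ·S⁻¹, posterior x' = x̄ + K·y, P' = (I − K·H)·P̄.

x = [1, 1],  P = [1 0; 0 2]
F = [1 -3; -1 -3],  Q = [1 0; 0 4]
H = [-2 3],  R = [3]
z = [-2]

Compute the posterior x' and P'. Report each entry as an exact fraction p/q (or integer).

x̄ = F·x = [-2, -4]
P̄ = F·P·Fᵀ + Q = [20 17; 17 23]
y = z − H·x̄ = [6]
S = H·P̄·Hᵀ + R = [86]
K = P̄·Hᵀ·S⁻¹ = [11/86; 35/86]
x' = x̄ + K·y = [-53/43, -67/43]
P' = (I − K·H)·P̄ = [1599/86 1077/86; 1077/86 753/86]

x' = [-53/43, -67/43]
P' = [1599/86 1077/86; 1077/86 753/86]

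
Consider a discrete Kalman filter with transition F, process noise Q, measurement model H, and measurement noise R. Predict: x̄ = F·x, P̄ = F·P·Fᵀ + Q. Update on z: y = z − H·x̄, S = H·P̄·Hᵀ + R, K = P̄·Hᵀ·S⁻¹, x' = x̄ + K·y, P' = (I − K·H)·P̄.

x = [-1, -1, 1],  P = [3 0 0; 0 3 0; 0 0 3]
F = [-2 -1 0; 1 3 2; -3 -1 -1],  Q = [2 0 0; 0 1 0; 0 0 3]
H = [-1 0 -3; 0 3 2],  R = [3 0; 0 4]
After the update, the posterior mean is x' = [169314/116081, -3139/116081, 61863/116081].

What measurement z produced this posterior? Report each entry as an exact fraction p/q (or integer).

z = [-3, 1]

x̄ = F·x = [3, -2, 3]
P̄ = F·P·Fᵀ + Q = [17 -15 21; -15 43 -24; 21 -24 36]
S = H·P̄·Hᵀ + R = [470 3; 3 247]
K = P̄·Hᵀ·S⁻¹ = [-19751/116081 -1170/116081; 21246/116081 37809/116081; -31863/116081 387/116081]
x' − x̄ = [-178929/116081, 229023/116081, -286380/116081] = K·y
y = (KᵀK)⁻¹·Kᵀ·(x' − x̄) = [9, 1]
z = y + H·x̄ = [9, 1] + [-12, 0] = [-3, 1]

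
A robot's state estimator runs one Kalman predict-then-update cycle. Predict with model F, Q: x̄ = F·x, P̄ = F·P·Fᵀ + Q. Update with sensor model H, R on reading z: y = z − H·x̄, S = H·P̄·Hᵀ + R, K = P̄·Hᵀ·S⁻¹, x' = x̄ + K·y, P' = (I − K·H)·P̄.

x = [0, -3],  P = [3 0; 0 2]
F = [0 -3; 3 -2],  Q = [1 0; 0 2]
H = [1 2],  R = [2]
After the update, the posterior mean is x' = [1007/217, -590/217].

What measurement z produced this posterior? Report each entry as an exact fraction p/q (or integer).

x̄ = F·x = [9, 6]
P̄ = F·P·Fᵀ + Q = [19 12; 12 37]
S = H·P̄·Hᵀ + R = [217]
K = P̄·Hᵀ·S⁻¹ = [43/217; 86/217]
x' − x̄ = [-946/217, -1892/217] = K·y
y = (KᵀK)⁻¹·Kᵀ·(x' − x̄) = [-22]
z = y + H·x̄ = [-22] + [21] = [-1]

z = [-1]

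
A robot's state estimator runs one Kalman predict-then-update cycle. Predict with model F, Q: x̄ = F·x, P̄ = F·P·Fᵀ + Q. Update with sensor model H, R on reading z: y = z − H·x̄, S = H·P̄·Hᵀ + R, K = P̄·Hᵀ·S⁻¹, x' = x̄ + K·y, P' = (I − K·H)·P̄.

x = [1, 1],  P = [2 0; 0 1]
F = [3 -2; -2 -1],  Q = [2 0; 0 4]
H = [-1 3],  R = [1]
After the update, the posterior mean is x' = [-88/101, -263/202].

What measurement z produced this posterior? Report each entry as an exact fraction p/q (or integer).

x̄ = F·x = [1, -3]
P̄ = F·P·Fᵀ + Q = [24 -10; -10 13]
S = H·P̄·Hᵀ + R = [202]
K = P̄·Hᵀ·S⁻¹ = [-27/101; 49/202]
x' − x̄ = [-189/101, 343/202] = K·y
y = (KᵀK)⁻¹·Kᵀ·(x' − x̄) = [7]
z = y + H·x̄ = [7] + [-10] = [-3]

z = [-3]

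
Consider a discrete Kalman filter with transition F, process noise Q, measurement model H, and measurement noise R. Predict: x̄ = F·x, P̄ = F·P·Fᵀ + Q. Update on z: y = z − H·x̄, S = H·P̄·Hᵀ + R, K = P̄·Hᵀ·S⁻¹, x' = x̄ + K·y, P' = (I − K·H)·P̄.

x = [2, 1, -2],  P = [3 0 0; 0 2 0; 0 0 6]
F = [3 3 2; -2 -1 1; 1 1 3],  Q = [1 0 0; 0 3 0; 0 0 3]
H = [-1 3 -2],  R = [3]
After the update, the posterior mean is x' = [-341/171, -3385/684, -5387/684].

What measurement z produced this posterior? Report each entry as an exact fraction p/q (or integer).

x̄ = F·x = [5, -7, -3]
P̄ = F·P·Fᵀ + Q = [70 -12 51; -12 23 10; 51 10 62]
S = H·P̄·Hᵀ + R = [684]
K = P̄·Hᵀ·S⁻¹ = [-52/171; 61/684; -145/684]
x' − x̄ = [-1196/171, 1403/684, -3335/684] = K·y
y = (KᵀK)⁻¹·Kᵀ·(x' − x̄) = [23]
z = y + H·x̄ = [23] + [-20] = [3]

z = [3]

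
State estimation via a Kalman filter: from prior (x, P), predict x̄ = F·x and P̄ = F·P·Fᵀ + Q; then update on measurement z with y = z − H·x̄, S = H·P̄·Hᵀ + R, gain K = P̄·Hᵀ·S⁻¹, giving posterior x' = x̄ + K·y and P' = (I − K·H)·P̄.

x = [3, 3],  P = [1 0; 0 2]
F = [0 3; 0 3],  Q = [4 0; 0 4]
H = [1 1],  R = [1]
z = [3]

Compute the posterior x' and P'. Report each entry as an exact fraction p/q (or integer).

x' = [43/27, 43/27]
P' = [182/81 -142/81; -142/81 182/81]

x̄ = F·x = [9, 9]
P̄ = F·P·Fᵀ + Q = [22 18; 18 22]
y = z − H·x̄ = [-15]
S = H·P̄·Hᵀ + R = [81]
K = P̄·Hᵀ·S⁻¹ = [40/81; 40/81]
x' = x̄ + K·y = [43/27, 43/27]
P' = (I − K·H)·P̄ = [182/81 -142/81; -142/81 182/81]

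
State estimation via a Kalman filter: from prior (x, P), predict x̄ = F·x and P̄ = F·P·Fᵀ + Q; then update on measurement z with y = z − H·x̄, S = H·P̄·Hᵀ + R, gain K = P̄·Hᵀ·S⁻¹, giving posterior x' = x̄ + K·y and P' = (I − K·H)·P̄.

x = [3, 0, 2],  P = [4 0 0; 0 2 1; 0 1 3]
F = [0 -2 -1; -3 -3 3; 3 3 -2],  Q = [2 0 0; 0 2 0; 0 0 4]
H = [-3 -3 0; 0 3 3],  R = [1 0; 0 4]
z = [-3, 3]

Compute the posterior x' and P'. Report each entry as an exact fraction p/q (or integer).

x̄ = F·x = [-2, -3, 5]
P̄ = F·P·Fᵀ + Q = [17 0 -5; 0 65 -57; -5 -57 58]
y = z − H·x̄ = [-18, -3]
S = H·P̄·Hᵀ + R = [739 -27; -27 85]
K = P̄·Hᵀ·S⁻¹ = [-2370/31043 -6231/31043; -15927/62086 12471/62086; 15891/62086 7239/62086]
x' = x̄ + K·y = [-733/31043, 63015/62086, 2675/62086]
P' = (I − K·H)·P̄ = [313396/31043 -312606/31043 304298/31043; -312606/31043 630521/62086 -613893/62086; 304298/31043 -613893/62086 623545/62086]

x' = [-733/31043, 63015/62086, 2675/62086]
P' = [313396/31043 -312606/31043 304298/31043; -312606/31043 630521/62086 -613893/62086; 304298/31043 -613893/62086 623545/62086]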